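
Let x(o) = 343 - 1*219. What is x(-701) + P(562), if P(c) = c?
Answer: 686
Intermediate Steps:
x(o) = 124 (x(o) = 343 - 219 = 124)
x(-701) + P(562) = 124 + 562 = 686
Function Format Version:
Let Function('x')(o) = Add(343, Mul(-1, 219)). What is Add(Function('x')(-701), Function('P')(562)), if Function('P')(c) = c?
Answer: 686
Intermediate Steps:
Function('x')(o) = 124 (Function('x')(o) = Add(343, -219) = 124)
Add(Function('x')(-701), Function('P')(562)) = Add(124, 562) = 686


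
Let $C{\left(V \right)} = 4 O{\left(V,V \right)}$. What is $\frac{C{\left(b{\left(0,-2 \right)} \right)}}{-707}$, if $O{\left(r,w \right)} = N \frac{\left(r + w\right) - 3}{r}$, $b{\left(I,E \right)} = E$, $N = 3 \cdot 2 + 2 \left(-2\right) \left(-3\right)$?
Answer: $- \frac{36}{101} \approx -0.35644$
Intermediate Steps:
$N = 18$ ($N = 6 - -12 = 6 + 12 = 18$)
$O{\left(r,w \right)} = \frac{18 \left(-3 + r + w\right)}{r}$ ($O{\left(r,w \right)} = 18 \frac{\left(r + w\right) - 3}{r} = 18 \frac{-3 + r + w}{r} = \frac{18 \left(-3 + r + w\right)}{r}$)
$C{\left(V \right)} = \frac{72 \left(-3 + 2 V\right)}{V}$ ($C{\left(V \right)} = 4 \frac{18 \left(-3 + V + V\right)}{V} = 4 \frac{18 \left(-3 + 2 V\right)}{V} = \frac{72 \left(-3 + 2 V\right)}{V}$)
$\frac{C{\left(b{\left(0,-2 \right)} \right)}}{-707} = \frac{144 - \frac{216}{-2}}{-707} = \left(144 - -108\right) \left(- \frac{1}{707}\right) = \left(144 + 108\right) \left(- \frac{1}{707}\right) = 252 \left(- \frac{1}{707}\right) = - \frac{36}{101}$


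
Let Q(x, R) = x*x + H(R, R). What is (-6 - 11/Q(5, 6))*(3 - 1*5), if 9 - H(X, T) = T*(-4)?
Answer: 359/29 ≈ 12.379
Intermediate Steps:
H(X, T) = 9 + 4*T (H(X, T) = 9 - T*(-4) = 9 - (-4)*T = 9 + 4*T)
Q(x, R) = 9 + x² + 4*R (Q(x, R) = x*x + (9 + 4*R) = x² + (9 + 4*R) = 9 + x² + 4*R)
(-6 - 11/Q(5, 6))*(3 - 1*5) = (-6 - 11/(9 + 5² + 4*6))*(3 - 1*5) = (-6 - 11/(9 + 25 + 24))*(3 - 5) = (-6 - 11/58)*(-2) = -359/58*(-2) = 359/29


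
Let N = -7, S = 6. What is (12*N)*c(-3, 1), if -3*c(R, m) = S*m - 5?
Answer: 28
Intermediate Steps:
c(R, m) = 5/3 - 2*m (c(R, m) = -(6*m - 5)/3 = -(-5 + 6*m)/3 = 5/3 - 2*m)
(12*N)*c(-3, 1) = (12*(-7))*(5/3 - 2*1) = -84*(5/3 - 2) = -84*(-⅓) = 28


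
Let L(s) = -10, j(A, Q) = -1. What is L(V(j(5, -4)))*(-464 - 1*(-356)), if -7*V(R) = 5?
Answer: 1080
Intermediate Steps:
V(R) = -5/7 (V(R) = -⅐*5 = -5/7)
L(V(j(5, -4)))*(-464 - 1*(-356)) = -10*(-464 - 1*(-356)) = -10*(-464 + 356) = -10*(-108) = 1080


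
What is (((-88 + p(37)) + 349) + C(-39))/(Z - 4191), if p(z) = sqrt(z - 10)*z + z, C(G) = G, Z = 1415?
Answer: -259/2776 - 111*sqrt(3)/2776 ≈ -0.16256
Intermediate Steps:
p(z) = z + z*sqrt(-10 + z) (p(z) = sqrt(-10 + z)*z + z = z*sqrt(-10 + z) + z = z + z*sqrt(-10 + z))
(((-88 + p(37)) + 349) + C(-39))/(Z - 4191) = (((-88 + 37*(1 + sqrt(-10 + 37))) + 349) - 39)/(1415 - 4191) = (((-88 + 37*(1 + sqrt(27))) + 349) - 39)/(-2776) = (((-88 + 37*(1 + 3*sqrt(3))) + 349) - 39)*(-1/2776) = (((-88 + (37 + 111*sqrt(3))) + 349) - 39)*(-1/2776) = (((-51 + 111*sqrt(3)) + 349) - 39)*(-1/2776) = ((298 + 111*sqrt(3)) - 39)*(-1/2776) = (259 + 111*sqrt(3))*(-1/2776) = -259/2776 - 111*sqrt(3)/2776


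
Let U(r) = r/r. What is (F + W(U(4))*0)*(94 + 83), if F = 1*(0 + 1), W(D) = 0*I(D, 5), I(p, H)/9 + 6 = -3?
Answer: 177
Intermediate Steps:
I(p, H) = -81 (I(p, H) = -54 + 9*(-3) = -54 - 27 = -81)
U(r) = 1
W(D) = 0 (W(D) = 0*(-81) = 0)
F = 1 (F = 1*1 = 1)
(F + W(U(4))*0)*(94 + 83) = (1 + 0*0)*(94 + 83) = (1 + 0)*177 = 1*177 = 177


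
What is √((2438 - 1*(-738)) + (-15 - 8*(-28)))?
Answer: √3385 ≈ 58.181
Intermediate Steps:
√((2438 - 1*(-738)) + (-15 - 8*(-28))) = √((2438 + 738) + (-15 + 224)) = √(3176 + 209) = √3385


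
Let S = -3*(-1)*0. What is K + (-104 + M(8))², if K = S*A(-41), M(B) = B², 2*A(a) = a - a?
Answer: 1600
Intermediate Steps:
A(a) = 0 (A(a) = (a - a)/2 = (½)*0 = 0)
S = 0 (S = 3*0 = 0)
K = 0 (K = 0*0 = 0)
K + (-104 + M(8))² = 0 + (-104 + 8²)² = 0 + (-104 + 64)² = 0 + (-40)² = 0 + 1600 = 1600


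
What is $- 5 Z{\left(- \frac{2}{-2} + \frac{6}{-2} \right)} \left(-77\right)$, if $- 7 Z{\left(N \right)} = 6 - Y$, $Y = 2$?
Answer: $-220$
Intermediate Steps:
$Z{\left(N \right)} = - \frac{4}{7}$ ($Z{\left(N \right)} = - \frac{6 - 2}{7} = \left(- \frac{1}{7}\right) 4 = - \frac{4}{7}$)
$- 5 Z{\left(- \frac{2}{-2} + \frac{6}{-2} \right)} \left(-77\right) = \left(-5\right) \left(- \frac{4}{7}\right) \left(-77\right) = \frac{20}{7} \left(-77\right) = -220$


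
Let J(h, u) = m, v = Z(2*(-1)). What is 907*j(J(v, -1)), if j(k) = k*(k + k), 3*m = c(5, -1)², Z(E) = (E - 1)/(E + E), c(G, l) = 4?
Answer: 464384/9 ≈ 51598.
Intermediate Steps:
Z(E) = (-1 + E)/(2*E) (Z(E) = (-1 + E)/((2*E)) = (-1 + E)*(1/(2*E)) = (-1 + E)/(2*E))
v = ¾ (v = (-1 + 2*(-1))/(2*((2*(-1)))) = (½)*(-1 - 2)/(-2) = (½)*(-½)*(-3) = ¾ ≈ 0.75000)
m = 16/3 (m = (⅓)*4² = (⅓)*16 = 16/3 ≈ 5.3333)
J(h, u) = 16/3
j(k) = 2*k² (j(k) = k*(2*k) = 2*k²)
907*j(J(v, -1)) = 907*(2*(16/3)²) = 907*(2*(256/9)) = 907*(512/9) = 464384/9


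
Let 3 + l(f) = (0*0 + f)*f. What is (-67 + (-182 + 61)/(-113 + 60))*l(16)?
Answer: -867790/53 ≈ -16373.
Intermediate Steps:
l(f) = -3 + f**2 (l(f) = -3 + (0*0 + f)*f = -3 + (0 + f)*f = -3 + f*f = -3 + f**2)
(-67 + (-182 + 61)/(-113 + 60))*l(16) = (-67 + (-182 + 61)/(-113 + 60))*(-3 + 16**2) = (-67 - 121/(-53))*(-3 + 256) = (-67 - 121*(-1/53))*253 = (-67 + 121/53)*253 = -3430/53*253 = -867790/53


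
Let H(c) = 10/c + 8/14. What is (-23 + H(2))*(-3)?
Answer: 366/7 ≈ 52.286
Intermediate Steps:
H(c) = 4/7 + 10/c (H(c) = 10/c + 8*(1/14) = 10/c + 4/7 = 4/7 + 10/c)
(-23 + H(2))*(-3) = (-23 + (4/7 + 10/2))*(-3) = (-23 + (4/7 + 10*(1/2)))*(-3) = (-23 + (4/7 + 5))*(-3) = (-23 + 39/7)*(-3) = -122/7*(-3) = 366/7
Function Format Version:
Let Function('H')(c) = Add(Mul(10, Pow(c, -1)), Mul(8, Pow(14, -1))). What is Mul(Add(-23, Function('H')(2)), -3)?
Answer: Rational(366, 7) ≈ 52.286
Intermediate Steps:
Function('H')(c) = Add(Rational(4, 7), Mul(10, Pow(c, -1))) (Function('H')(c) = Add(Mul(10, Pow(c, -1)), Mul(8, Rational(1, 14))) = Add(Mul(10, Pow(c, -1)), Rational(4, 7)) = Add(Rational(4, 7), Mul(10, Pow(c, -1))))
Mul(Add(-23, Function('H')(2)), -3) = Mul(Add(-23, Add(Rational(4, 7), Mul(10, Pow(2, -1)))), -3) = Mul(Add(-23, Add(Rational(4, 7), Mul(10, Rational(1, 2)))), -3) = Mul(Add(-23, Add(Rational(4, 7), 5)), -3) = Mul(Add(-23, Rational(39, 7)), -3) = Mul(Rational(-122, 7), -3) = Rational(366, 7)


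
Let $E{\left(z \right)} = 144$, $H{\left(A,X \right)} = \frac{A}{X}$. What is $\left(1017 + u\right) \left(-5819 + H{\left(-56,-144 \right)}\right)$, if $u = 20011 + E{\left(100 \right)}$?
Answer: $- \frac{1108724710}{9} \approx -1.2319 \cdot 10^{8}$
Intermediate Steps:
$u = 20155$ ($u = 20011 + 144 = 20155$)
$\left(1017 + u\right) \left(-5819 + H{\left(-56,-144 \right)}\right) = \left(1017 + 20155\right) \left(-5819 - \frac{56}{-144}\right) = 21172 \left(-5819 - - \frac{7}{18}\right) = 21172 \left(-5819 + \frac{7}{18}\right) = 21172 \left(- \frac{104735}{18}\right) = - \frac{1108724710}{9}$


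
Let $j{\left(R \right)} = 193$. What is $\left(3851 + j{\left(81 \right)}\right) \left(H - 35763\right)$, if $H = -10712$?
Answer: $-187944900$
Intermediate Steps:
$\left(3851 + j{\left(81 \right)}\right) \left(H - 35763\right) = \left(3851 + 193\right) \left(-10712 - 35763\right) = 4044 \left(-46475\right) = -187944900$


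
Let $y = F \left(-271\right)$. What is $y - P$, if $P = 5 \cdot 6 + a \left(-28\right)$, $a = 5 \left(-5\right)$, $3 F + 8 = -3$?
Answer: $\frac{791}{3} \approx 263.67$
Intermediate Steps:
$F = - \frac{11}{3}$ ($F = - \frac{8}{3} + \frac{1}{3} \left(-3\right) = - \frac{8}{3} - 1 = - \frac{11}{3} \approx -3.6667$)
$a = -25$
$y = \frac{2981}{3}$ ($y = \left(- \frac{11}{3}\right) \left(-271\right) = \frac{2981}{3} \approx 993.67$)
$P = 730$ ($P = 5 \cdot 6 - -700 = 30 + 700 = 730$)
$y - P = \frac{2981}{3} - 730 = \frac{791}{3}$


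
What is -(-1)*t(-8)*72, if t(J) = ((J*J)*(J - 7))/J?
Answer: 8640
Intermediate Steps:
t(J) = J*(-7 + J) (t(J) = (J²*(-7 + J))/J = J*(-7 + J))
-(-1)*t(-8)*72 = -(-1)*-8*(-7 - 8)*72 = -(-1)*-8*(-15)*72 = -(-1)*120*72 = -(-1)*8640 = -1*(-8640) = 8640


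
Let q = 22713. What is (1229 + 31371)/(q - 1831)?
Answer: 16300/10441 ≈ 1.5612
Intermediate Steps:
(1229 + 31371)/(q - 1831) = (1229 + 31371)/(22713 - 1831) = 32600/20882 = 32600*(1/20882) = 16300/10441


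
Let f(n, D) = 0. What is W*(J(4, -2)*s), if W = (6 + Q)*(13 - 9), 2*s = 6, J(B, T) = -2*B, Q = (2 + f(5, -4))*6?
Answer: -1728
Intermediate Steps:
Q = 12 (Q = (2 + 0)*6 = 2*6 = 12)
s = 3 (s = (½)*6 = 3)
W = 72 (W = (6 + 12)*(13 - 9) = 18*4 = 72)
W*(J(4, -2)*s) = 72*(-2*4*3) = 72*(-8*3) = 72*(-24) = -1728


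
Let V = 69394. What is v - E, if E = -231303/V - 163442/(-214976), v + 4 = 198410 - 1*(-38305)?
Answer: 882825906188591/3729511136 ≈ 2.3671e+5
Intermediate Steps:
v = 236711 (v = -4 + (198410 - 1*(-38305)) = -4 + (198410 + 38305) = -4 + 236715 = 236711)
E = -9595674895/3729511136 (E = -231303/69394 - 163442/(-214976) = -231303*1/69394 - 163442*(-1/214976) = -231303/69394 + 81721/107488 = -9595674895/3729511136 ≈ -2.5729)
v - E = 236711 - 1*(-9595674895/3729511136) = 236711 + 9595674895/3729511136 = 882825906188591/3729511136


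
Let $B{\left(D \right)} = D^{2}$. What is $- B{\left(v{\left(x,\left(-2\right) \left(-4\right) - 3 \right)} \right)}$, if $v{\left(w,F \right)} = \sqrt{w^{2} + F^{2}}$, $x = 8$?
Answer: $-89$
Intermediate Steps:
$v{\left(w,F \right)} = \sqrt{F^{2} + w^{2}}$
$- B{\left(v{\left(x,\left(-2\right) \left(-4\right) - 3 \right)} \right)} = - \left(\sqrt{\left(\left(-2\right) \left(-4\right) - 3\right)^{2} + 8^{2}}\right)^{2} = - \left(\sqrt{\left(8 - 3\right)^{2} + 64}\right)^{2} = - \left(\sqrt{5^{2} + 64}\right)^{2} = - \left(\sqrt{25 + 64}\right)^{2} = - \left(\sqrt{89}\right)^{2} = \left(-1\right) 89 = -89$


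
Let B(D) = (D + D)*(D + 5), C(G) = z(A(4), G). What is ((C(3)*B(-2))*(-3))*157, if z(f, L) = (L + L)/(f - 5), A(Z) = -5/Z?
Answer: -135648/25 ≈ -5425.9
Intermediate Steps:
z(f, L) = 2*L/(-5 + f) (z(f, L) = (2*L)/(-5 + f) = 2*L/(-5 + f))
C(G) = -8*G/25 (C(G) = 2*G/(-5 - 5/4) = 2*G/(-25/4) = 2*G*(-4/25) = -8*G/25)
B(D) = 2*D*(5 + D) (B(D) = (2*D)*(5 + D) = 2*D*(5 + D))
((C(3)*B(-2))*(-3))*157 = (((-8/25*3)*(2*(-2)*(5 - 2)))*(-3))*157 = (-48*(-2)*3/25*(-3))*157 = (-24/25*(-12)*(-3))*157 = ((288/25)*(-3))*157 = -864/25*157 = -135648/25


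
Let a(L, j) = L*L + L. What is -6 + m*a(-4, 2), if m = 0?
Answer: -6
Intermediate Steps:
a(L, j) = L + L² (a(L, j) = L² + L = L + L²)
-6 + m*a(-4, 2) = -6 + 0*(-4*(1 - 4)) = -6 + 0*(-4*(-3)) = -6 + 0*12 = -6 + 0 = -6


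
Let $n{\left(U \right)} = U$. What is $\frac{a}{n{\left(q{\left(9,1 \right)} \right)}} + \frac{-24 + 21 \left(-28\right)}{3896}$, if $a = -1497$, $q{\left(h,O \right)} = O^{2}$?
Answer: $- \frac{1458231}{974} \approx -1497.2$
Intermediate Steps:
$\frac{a}{n{\left(q{\left(9,1 \right)} \right)}} + \frac{-24 + 21 \left(-28\right)}{3896} = - \frac{1497}{1^{2}} + \frac{-24 + 21 \left(-28\right)}{3896} = - \frac{1497}{1} + \left(-24 - 588\right) \frac{1}{3896} = \left(-1497\right) 1 - \frac{153}{974} = -1497 - \frac{153}{974} = - \frac{1458231}{974}$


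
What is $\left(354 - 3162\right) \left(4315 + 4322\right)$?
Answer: $-24252696$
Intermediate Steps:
$\left(354 - 3162\right) \left(4315 + 4322\right) = \left(-2808\right) 8637 = -24252696$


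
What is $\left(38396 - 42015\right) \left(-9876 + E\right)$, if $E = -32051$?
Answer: $151733813$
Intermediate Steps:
$\left(38396 - 42015\right) \left(-9876 + E\right) = \left(38396 - 42015\right) \left(-9876 - 32051\right) = \left(-3619\right) \left(-41927\right) = 151733813$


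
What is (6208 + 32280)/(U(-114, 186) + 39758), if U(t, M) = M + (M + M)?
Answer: 9622/10079 ≈ 0.95466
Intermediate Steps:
U(t, M) = 3*M (U(t, M) = M + 2*M = 3*M)
(6208 + 32280)/(U(-114, 186) + 39758) = (6208 + 32280)/(3*186 + 39758) = 38488/(558 + 39758) = 38488/40316 = 38488*(1/40316) = 9622/10079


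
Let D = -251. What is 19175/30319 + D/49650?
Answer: 944428681/1505338350 ≈ 0.62739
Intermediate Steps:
19175/30319 + D/49650 = 19175/30319 - 251/49650 = 944428681/1505338350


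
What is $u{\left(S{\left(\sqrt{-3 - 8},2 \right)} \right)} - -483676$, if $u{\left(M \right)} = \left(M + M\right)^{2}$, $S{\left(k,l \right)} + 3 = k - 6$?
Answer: $483956 - 72 i \sqrt{11} \approx 4.8396 \cdot 10^{5} - 238.8 i$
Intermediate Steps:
$S{\left(k,l \right)} = -9 + k$ ($S{\left(k,l \right)} = -3 + \left(k - 6\right) = -3 + \left(-6 + k\right) = -9 + k$)
$u{\left(M \right)} = 4 M^{2}$ ($u{\left(M \right)} = \left(2 M\right)^{2} = 4 M^{2}$)
$u{\left(S{\left(\sqrt{-3 - 8},2 \right)} \right)} - -483676 = 4 \left(-9 + \sqrt{-3 - 8}\right)^{2} - -483676 = 4 \left(-9 + \sqrt{-11}\right)^{2} + 483676 = 4 \left(-9 + i \sqrt{11}\right)^{2} + 483676 = 483676 + 4 \left(-9 + i \sqrt{11}\right)^{2}$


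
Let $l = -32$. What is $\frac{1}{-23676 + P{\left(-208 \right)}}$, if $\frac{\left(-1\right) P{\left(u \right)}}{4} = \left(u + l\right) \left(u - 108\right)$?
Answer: $- \frac{1}{327036} \approx -3.0578 \cdot 10^{-6}$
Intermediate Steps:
$P{\left(u \right)} = - 4 \left(-108 + u\right) \left(-32 + u\right)$ ($P{\left(u \right)} = - 4 \left(u - 32\right) \left(u - 108\right) = - 4 \left(-32 + u\right) \left(-108 + u\right) = - 4 \left(-108 + u\right) \left(-32 + u\right)$)
$\frac{1}{-23676 + P{\left(-208 \right)}} = \frac{1}{-23676 - \left(130304 + 173056\right)} = \frac{1}{-23676 - 303360} = \frac{1}{-327036} = - \frac{1}{327036}$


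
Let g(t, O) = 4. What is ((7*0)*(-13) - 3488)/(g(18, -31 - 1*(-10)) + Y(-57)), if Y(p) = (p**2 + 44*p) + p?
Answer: -218/43 ≈ -5.0698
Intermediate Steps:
Y(p) = p**2 + 45*p
((7*0)*(-13) - 3488)/(g(18, -31 - 1*(-10)) + Y(-57)) = ((7*0)*(-13) - 3488)/(4 - 57*(45 - 57)) = (0*(-13) - 3488)/(4 - 57*(-12)) = (0 - 3488)/(4 + 684) = -3488/688 = -3488*1/688 = -218/43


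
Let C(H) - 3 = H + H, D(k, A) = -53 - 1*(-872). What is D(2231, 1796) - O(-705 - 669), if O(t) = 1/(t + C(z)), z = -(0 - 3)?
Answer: 1117936/1365 ≈ 819.00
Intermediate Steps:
D(k, A) = 819 (D(k, A) = -53 + 872 = 819)
z = 3 (z = -1*(-3) = 3)
C(H) = 3 + 2*H (C(H) = 3 + (H + H) = 3 + 2*H)
O(t) = 1/(9 + t) (O(t) = 1/(t + (3 + 2*3)) = 1/(t + (3 + 6)) = 1/(t + 9) = 1/(9 + t))
D(2231, 1796) - O(-705 - 669) = 819 - 1/(9 + (-705 - 669)) = 819 - 1/(9 - 1374) = 819 - 1/(-1365) = 819 - 1*(-1/1365) = 819 + 1/1365 = 1117936/1365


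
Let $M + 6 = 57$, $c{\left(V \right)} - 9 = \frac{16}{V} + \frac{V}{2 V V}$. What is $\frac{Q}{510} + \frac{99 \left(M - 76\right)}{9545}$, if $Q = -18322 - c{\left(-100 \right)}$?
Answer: $- \frac{7049202803}{194718000} \approx -36.202$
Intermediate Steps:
$c{\left(V \right)} = 9 + \frac{33}{2 V}$ ($c{\left(V \right)} = 9 + \left(\frac{16}{V} + \frac{V}{2 V V}\right) = 9 + \left(\frac{16}{V} + \frac{V}{2 V^{2}}\right) = 9 + \left(\frac{16}{V} + V \frac{1}{2 V^{2}}\right) = 9 + \left(\frac{16}{V} + \frac{1}{2 V}\right) = 9 + \frac{33}{2 V}$)
$M = 51$ ($M = -6 + 57 = 51$)
$Q = - \frac{3666167}{200}$ ($Q = -18322 - \left(9 + \frac{33}{2 \left(-100\right)}\right) = -18322 - \left(9 + \frac{33}{2} \left(- \frac{1}{100}\right)\right) = -18322 - \left(9 - \frac{33}{200}\right) = -18322 - \frac{1767}{200} = - \frac{3666167}{200} \approx -18331.0$)
$\frac{Q}{510} + \frac{99 \left(M - 76\right)}{9545} = - \frac{3666167}{200 \cdot 510} + \frac{99 \left(51 - 76\right)}{9545} = \left(- \frac{3666167}{200}\right) \frac{1}{510} + 99 \left(-25\right) \frac{1}{9545} = - \frac{3666167}{102000} - \frac{495}{1909} = - \frac{7049202803}{194718000}$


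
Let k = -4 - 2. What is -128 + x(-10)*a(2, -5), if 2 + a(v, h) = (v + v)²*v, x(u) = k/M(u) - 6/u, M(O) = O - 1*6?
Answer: -395/4 ≈ -98.750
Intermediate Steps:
k = -6
M(O) = -6 + O (M(O) = O - 6 = -6 + O)
x(u) = -6/u - 6/(-6 + u) (x(u) = -6/(-6 + u) - 6/u = -6/u - 6/(-6 + u))
a(v, h) = -2 + 4*v³ (a(v, h) = -2 + (v + v)²*v = -2 + (2*v)²*v = -2 + (4*v²)*v = -2 + 4*v³)
-128 + x(-10)*a(2, -5) = -128 + (12*(3 - 1*(-10))/(-10*(-6 - 10)))*(-2 + 4*2³) = -128 + (12*(-⅒)*(3 + 10)/(-16))*(-2 + 4*8) = -128 + (12*(-⅒)*(-1/16)*13)*(-2 + 32) = -128 + (39/40)*30 = -128 + 117/4 = -395/4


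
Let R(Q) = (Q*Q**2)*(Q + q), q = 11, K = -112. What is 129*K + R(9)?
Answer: 132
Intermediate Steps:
R(Q) = Q**3*(11 + Q) (R(Q) = (Q*Q**2)*(Q + 11) = Q**3*(11 + Q))
129*K + R(9) = 129*(-112) + 9**3*(11 + 9) = -14448 + 729*20 = -14448 + 14580 = 132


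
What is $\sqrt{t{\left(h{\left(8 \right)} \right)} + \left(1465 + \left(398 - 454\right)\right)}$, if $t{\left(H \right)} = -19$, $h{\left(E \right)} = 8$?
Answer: $\sqrt{1390} \approx 37.283$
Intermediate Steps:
$\sqrt{t{\left(h{\left(8 \right)} \right)} + \left(1465 + \left(398 - 454\right)\right)} = \sqrt{-19 + \left(1465 + \left(398 - 454\right)\right)} = \sqrt{-19 + \left(1465 - 56\right)} = \sqrt{-19 + 1409} = \sqrt{1390}$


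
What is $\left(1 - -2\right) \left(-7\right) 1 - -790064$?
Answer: $790043$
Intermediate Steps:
$\left(1 - -2\right) \left(-7\right) 1 - -790064 = \left(1 + 2\right) \left(-7\right) 1 + 790064 = 3 \left(-7\right) 1 + 790064 = \left(-21\right) 1 + 790064 = -21 + 790064 = 790043$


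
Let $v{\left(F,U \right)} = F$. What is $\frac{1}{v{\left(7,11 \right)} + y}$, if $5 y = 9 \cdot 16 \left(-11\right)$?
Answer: $- \frac{5}{1549} \approx -0.0032279$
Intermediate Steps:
$y = - \frac{1584}{5}$ ($y = \frac{9 \cdot 16 \left(-11\right)}{5} = \frac{144 \left(-11\right)}{5} = \frac{1}{5} \left(-1584\right) = - \frac{1584}{5} \approx -316.8$)
$\frac{1}{v{\left(7,11 \right)} + y} = \frac{1}{7 - \frac{1584}{5}} = \frac{1}{- \frac{1549}{5}} = - \frac{5}{1549}$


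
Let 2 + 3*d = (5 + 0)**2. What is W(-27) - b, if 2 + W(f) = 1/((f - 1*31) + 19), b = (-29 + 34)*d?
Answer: -1574/39 ≈ -40.359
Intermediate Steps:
d = 23/3 (d = -2/3 + (5 + 0)**2/3 = -2/3 + (1/3)*5**2 = -2/3 + (1/3)*25 = -2/3 + 25/3 = 23/3 ≈ 7.6667)
b = 115/3 (b = (-29 + 34)*(23/3) = 5*(23/3) = 115/3 ≈ 38.333)
W(f) = -2 + 1/(-12 + f) (W(f) = -2 + 1/((f - 1*31) + 19) = -2 + 1/((f - 31) + 19) = -2 + 1/((-31 + f) + 19) = -2 + 1/(-12 + f))
W(-27) - b = (25 - 2*(-27))/(-12 - 27) - 1*115/3 = (25 + 54)/(-39) - 115/3 = -1/39*79 - 115/3 = -79/39 - 115/3 = -1574/39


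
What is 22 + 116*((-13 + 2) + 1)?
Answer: -1138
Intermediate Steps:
22 + 116*((-13 + 2) + 1) = 22 + 116*(-11 + 1) = 22 + 116*(-10) = 22 - 1160 = -1138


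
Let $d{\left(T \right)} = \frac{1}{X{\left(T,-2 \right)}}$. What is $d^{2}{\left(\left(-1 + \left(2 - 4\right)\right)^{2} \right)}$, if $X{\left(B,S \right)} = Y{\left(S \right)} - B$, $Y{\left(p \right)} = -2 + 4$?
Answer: $\frac{1}{49} \approx 0.020408$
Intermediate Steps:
$Y{\left(p \right)} = 2$
$X{\left(B,S \right)} = 2 - B$
$d{\left(T \right)} = \frac{1}{2 - T}$
$d^{2}{\left(\left(-1 + \left(2 - 4\right)\right)^{2} \right)} = \left(- \frac{1}{-2 + \left(-1 + \left(2 - 4\right)\right)^{2}}\right)^{2} = \left(- \frac{1}{-2 + \left(-1 - 2\right)^{2}}\right)^{2} = \left(- \frac{1}{-2 + \left(-3\right)^{2}}\right)^{2} = \left(- \frac{1}{-2 + 9}\right)^{2} = \left(- \frac{1}{7}\right)^{2} = \frac{1}{49}$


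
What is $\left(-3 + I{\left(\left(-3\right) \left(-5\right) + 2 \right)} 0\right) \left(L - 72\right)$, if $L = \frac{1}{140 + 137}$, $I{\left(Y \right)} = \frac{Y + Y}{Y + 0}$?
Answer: $\frac{59829}{277} \approx 215.99$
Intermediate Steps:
$I{\left(Y \right)} = 2$ ($I{\left(Y \right)} = \frac{2 Y}{Y} = 2$)
$L = \frac{1}{277} \approx 0.0036101$
$\left(-3 + I{\left(\left(-3\right) \left(-5\right) + 2 \right)} 0\right) \left(L - 72\right) = \left(-3 + 2 \cdot 0\right) \left(\frac{1}{277} - 72\right) = \left(-3 + 0\right) \left(- \frac{19943}{277}\right) = \left(-3\right) \left(- \frac{19943}{277}\right) = \frac{59829}{277}$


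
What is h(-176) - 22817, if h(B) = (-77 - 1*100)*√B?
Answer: -22817 - 708*I*√11 ≈ -22817.0 - 2348.2*I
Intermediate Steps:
h(B) = -177*√B (h(B) = (-77 - 100)*√B = -177*√B)
h(-176) - 22817 = -708*I*√11 - 22817 = -22817 - 708*I*√11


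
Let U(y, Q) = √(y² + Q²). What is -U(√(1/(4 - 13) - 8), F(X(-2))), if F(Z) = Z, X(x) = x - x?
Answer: -I*√73/3 ≈ -2.848*I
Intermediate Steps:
X(x) = 0
U(y, Q) = √(Q² + y²)
-U(√(1/(4 - 13) - 8), F(X(-2))) = -√(0² + (√(1/(4 - 13) - 8))²) = -√(0 + (√(1/(-9) - 8))²) = -√(0 + (√(-⅑ - 8))²) = -√(0 + (√(-73/9))²) = -√(0 + (I*√73/3)²) = -√(0 - 73/9) = -√(-73/9) = -I*√73/3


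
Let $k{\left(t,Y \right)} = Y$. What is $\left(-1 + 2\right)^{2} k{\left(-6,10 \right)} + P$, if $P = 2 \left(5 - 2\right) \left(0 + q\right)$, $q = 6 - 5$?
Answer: $16$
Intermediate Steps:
$q = 1$
$P = 6$ ($P = 2 \left(5 - 2\right) \left(0 + 1\right) = 2 \cdot 3 \cdot 1 = 6 \cdot 1 = 6$)
$\left(-1 + 2\right)^{2} k{\left(-6,10 \right)} + P = \left(-1 + 2\right)^{2} \cdot 10 + 6 = 1^{2} \cdot 10 + 6 = 1 \cdot 10 + 6 = 10 + 6 = 16$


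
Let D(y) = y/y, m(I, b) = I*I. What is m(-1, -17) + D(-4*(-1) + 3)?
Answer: 2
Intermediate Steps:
m(I, b) = I²
D(y) = 1
m(-1, -17) + D(-4*(-1) + 3) = (-1)² + 1 = 1 + 1 = 2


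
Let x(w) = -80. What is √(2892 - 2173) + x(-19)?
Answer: -80 + √719 ≈ -53.186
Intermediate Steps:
√(2892 - 2173) + x(-19) = √(2892 - 2173) - 80 = √719 - 80 = -80 + √719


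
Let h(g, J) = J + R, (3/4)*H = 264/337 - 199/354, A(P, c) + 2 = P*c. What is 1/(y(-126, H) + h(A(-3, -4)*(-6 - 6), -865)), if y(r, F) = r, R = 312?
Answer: -1/679 ≈ -0.0014728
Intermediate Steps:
A(P, c) = -2 + P*c
H = 52786/178947 (H = 4*(264/337 - 199/354)/3 = (4/3)*(26393/119298) = 52786/178947 ≈ 0.29498)
h(g, J) = 312 + J (h(g, J) = J + 312 = 312 + J)
1/(y(-126, H) + h(A(-3, -4)*(-6 - 6), -865)) = 1/(-126 + (312 - 865)) = 1/(-126 - 553) = 1/(-679) = -1/679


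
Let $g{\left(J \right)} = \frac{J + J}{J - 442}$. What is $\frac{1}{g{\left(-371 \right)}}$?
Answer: $\frac{813}{742} \approx 1.0957$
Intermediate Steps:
$g{\left(J \right)} = \frac{2 J}{-442 + J}$
$\frac{1}{g{\left(-371 \right)}} = \frac{1}{2 \left(-371\right) \frac{1}{-442 - 371}} = \frac{1}{2 \left(-371\right) \frac{1}{-813}} = \frac{1}{2 \left(-371\right) \left(- \frac{1}{813}\right)} = \frac{1}{\frac{742}{813}} = \frac{813}{742}$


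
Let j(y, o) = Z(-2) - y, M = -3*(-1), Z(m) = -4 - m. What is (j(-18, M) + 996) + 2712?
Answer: 3724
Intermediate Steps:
M = 3
j(y, o) = -2 - y (j(y, o) = (-4 - 1*(-2)) - y = (-4 + 2) - y = -2 - y)
(j(-18, M) + 996) + 2712 = ((-2 - 1*(-18)) + 996) + 2712 = ((-2 + 18) + 996) + 2712 = (16 + 996) + 2712 = 1012 + 2712 = 3724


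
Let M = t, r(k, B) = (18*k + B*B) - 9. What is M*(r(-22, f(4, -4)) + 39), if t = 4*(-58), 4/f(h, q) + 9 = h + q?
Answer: 6874160/81 ≈ 84866.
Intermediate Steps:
f(h, q) = 4/(-9 + h + q) (f(h, q) = 4/(-9 + (h + q)) = 4/(-9 + h + q))
t = -232
r(k, B) = -9 + B² + 18*k (r(k, B) = (18*k + B²) - 9 = (B² + 18*k) - 9 = -9 + B² + 18*k)
M = -232
M*(r(-22, f(4, -4)) + 39) = -232*((-9 + (4/(-9 + 4 - 4))² + 18*(-22)) + 39) = -232*((-9 + (4/(-9))² - 396) + 39) = -232*((-9 + (4*(-⅑))² - 396) + 39) = -232*((-9 + (-4/9)² - 396) + 39) = -232*((-9 + 16/81 - 396) + 39) = -232*(-32789/81 + 39) = -232*(-29630/81) = 6874160/81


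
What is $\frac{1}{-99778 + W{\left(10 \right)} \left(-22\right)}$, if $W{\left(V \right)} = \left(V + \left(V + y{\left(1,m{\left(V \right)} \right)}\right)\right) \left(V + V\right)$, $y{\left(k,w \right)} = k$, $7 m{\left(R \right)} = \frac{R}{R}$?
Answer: $- \frac{1}{109018} \approx -9.1728 \cdot 10^{-6}$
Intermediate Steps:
$m{\left(R \right)} = \frac{1}{7}$ ($m{\left(R \right)} = \frac{R \frac{1}{R}}{7} = \frac{1}{7} \cdot 1 = \frac{1}{7}$)
$W{\left(V \right)} = 2 V \left(1 + 2 V\right)$ ($W{\left(V \right)} = \left(V + \left(V + 1\right)\right) \left(V + V\right) = \left(V + \left(1 + V\right)\right) 2 V = \left(1 + 2 V\right) 2 V = 2 V \left(1 + 2 V\right)$)
$\frac{1}{-99778 + W{\left(10 \right)} \left(-22\right)} = \frac{1}{-99778 + 2 \cdot 10 \left(1 + 2 \cdot 10\right) \left(-22\right)} = \frac{1}{-99778 + 2 \cdot 10 \left(1 + 20\right) \left(-22\right)} = \frac{1}{-99778 + 2 \cdot 10 \cdot 21 \left(-22\right)} = \frac{1}{-99778 + 420 \left(-22\right)} = \frac{1}{-99778 - 9240} = \frac{1}{-109018} = - \frac{1}{109018}$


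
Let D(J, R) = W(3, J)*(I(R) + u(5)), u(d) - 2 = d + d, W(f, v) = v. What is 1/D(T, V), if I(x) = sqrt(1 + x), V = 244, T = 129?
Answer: -4/4343 + 7*sqrt(5)/13029 ≈ 0.00028033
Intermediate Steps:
u(d) = 2 + 2*d (u(d) = 2 + (d + d) = 2 + 2*d)
D(J, R) = J*(12 + sqrt(1 + R)) (D(J, R) = J*(sqrt(1 + R) + (2 + 2*5)) = J*(sqrt(1 + R) + (2 + 10)) = J*(sqrt(1 + R) + 12) = J*(12 + sqrt(1 + R)))
1/D(T, V) = 1/(129*(12 + sqrt(1 + 244))) = 1/(129*(12 + sqrt(245))) = 1/(129*(12 + 7*sqrt(5))) = 1/(1548 + 903*sqrt(5))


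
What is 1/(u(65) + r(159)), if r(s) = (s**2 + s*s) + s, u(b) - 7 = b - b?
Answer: 1/50728 ≈ 1.9713e-5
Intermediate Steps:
u(b) = 7 (u(b) = 7 + (b - b) = 7 + 0 = 7)
r(s) = s + 2*s**2 (r(s) = (s**2 + s**2) + s = 2*s**2 + s = s + 2*s**2)
1/(u(65) + r(159)) = 1/(7 + 159*(1 + 2*159)) = 1/(7 + 159*(1 + 318)) = 1/(7 + 159*319) = 1/(7 + 50721) = 1/50728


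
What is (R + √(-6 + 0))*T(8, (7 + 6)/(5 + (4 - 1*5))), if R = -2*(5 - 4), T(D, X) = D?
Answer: -16 + 8*I*√6 ≈ -16.0 + 19.596*I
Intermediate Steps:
R = -2 (R = -2*1 = -2)
(R + √(-6 + 0))*T(8, (7 + 6)/(5 + (4 - 1*5))) = (-2 + √(-6 + 0))*8 = (-2 + √(-6))*8 = (-2 + I*√6)*8 = -16 + 8*I*√6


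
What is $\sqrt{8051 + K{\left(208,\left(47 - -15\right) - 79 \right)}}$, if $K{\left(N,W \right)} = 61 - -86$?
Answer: $\sqrt{8198} \approx 90.543$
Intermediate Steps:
$K{\left(N,W \right)} = 147$ ($K{\left(N,W \right)} = 61 + 86 = 147$)
$\sqrt{8051 + K{\left(208,\left(47 - -15\right) - 79 \right)}} = \sqrt{8051 + 147} = \sqrt{8198}$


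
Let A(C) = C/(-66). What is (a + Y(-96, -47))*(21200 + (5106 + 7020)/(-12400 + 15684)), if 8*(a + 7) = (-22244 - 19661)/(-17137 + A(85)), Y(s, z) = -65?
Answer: -11293823838908193/7429242136 ≈ -1.5202e+6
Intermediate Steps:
A(C) = -C/66 (A(C) = C*(-1/66) = -C/66)
a = -30288691/4524508 (a = -7 + ((-22244 - 19661)/(-17137 - 1/66*85))/8 = -7 + (-41905/(-17137 - 85/66))/8 = -7 + (-41905/(-1131127/66))/8 = -7 + (-41905*(-66/1131127))/8 = -7 + (⅛)*(2765730/1131127) = -7 + 1382865/4524508 = -30288691/4524508 ≈ -6.6944)
(a + Y(-96, -47))*(21200 + (5106 + 7020)/(-12400 + 15684)) = (-30288691/4524508 - 65)*(21200 + (5106 + 7020)/(-12400 + 15684)) = -324381711*(21200 + 12126/3284)/4524508 = -324381711*(21200 + 12126*(1/3284))/4524508 = -324381711*(21200 + 6063/1642)/4524508 = -324381711/4524508*34816463/1642 = -11293823838908193/7429242136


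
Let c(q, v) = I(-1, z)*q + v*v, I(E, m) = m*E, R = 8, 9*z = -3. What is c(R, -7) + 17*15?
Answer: 920/3 ≈ 306.67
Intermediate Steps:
z = -⅓ (z = (⅑)*(-3) = -⅓ ≈ -0.33333)
I(E, m) = E*m
c(q, v) = v² + q/3 (c(q, v) = (-1*(-⅓))*q + v*v = q/3 + v² = v² + q/3)
c(R, -7) + 17*15 = ((-7)² + (⅓)*8) + 17*15 = (49 + 8/3) + 255 = 155/3 + 255 = 920/3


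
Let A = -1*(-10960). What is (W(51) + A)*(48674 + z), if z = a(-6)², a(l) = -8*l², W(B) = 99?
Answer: 1455563462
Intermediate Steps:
z = 82944 (z = (-8*(-6)²)² = (-8*36)² = (-288)² = 82944)
A = 10960
(W(51) + A)*(48674 + z) = (99 + 10960)*(48674 + 82944) = 11059*131618 = 1455563462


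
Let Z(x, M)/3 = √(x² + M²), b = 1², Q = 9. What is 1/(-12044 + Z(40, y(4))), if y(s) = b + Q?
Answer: -3011/36260659 - 15*√17/72521318 ≈ -8.3891e-5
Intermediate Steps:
b = 1
y(s) = 10 (y(s) = 1 + 9 = 10)
Z(x, M) = 3*√(M² + x²) (Z(x, M) = 3*√(x² + M²) = 3*√(M² + x²))
1/(-12044 + Z(40, y(4))) = 1/(-12044 + 3*√(10² + 40²)) = 1/(-12044 + 3*√(100 + 1600)) = 1/(-12044 + 3*√1700) = 1/(-12044 + 3*(10*√17)) = 1/(-12044 + 30*√17)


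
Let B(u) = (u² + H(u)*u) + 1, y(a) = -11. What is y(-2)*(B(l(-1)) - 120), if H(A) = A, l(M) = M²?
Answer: 1287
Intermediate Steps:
B(u) = 1 + 2*u² (B(u) = (u² + u*u) + 1 = (u² + u²) + 1 = 2*u² + 1 = 1 + 2*u²)
y(-2)*(B(l(-1)) - 120) = -11*((1 + 2*((-1)²)²) - 120) = -11*((1 + 2*1²) - 120) = -11*((1 + 2*1) - 120) = -11*((1 + 2) - 120) = -11*(3 - 120) = -11*(-117) = 1287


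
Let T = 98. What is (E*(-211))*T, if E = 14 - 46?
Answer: 661696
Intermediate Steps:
E = -32
(E*(-211))*T = -32*(-211)*98 = 6752*98 = 661696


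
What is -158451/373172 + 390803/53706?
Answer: 68663483855/10020787716 ≈ 6.8521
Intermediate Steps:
-158451/373172 + 390803/53706 = 68663483855/10020787716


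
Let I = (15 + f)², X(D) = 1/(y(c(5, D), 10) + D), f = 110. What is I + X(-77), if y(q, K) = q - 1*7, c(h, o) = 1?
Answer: 1296874/83 ≈ 15625.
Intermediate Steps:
y(q, K) = -7 + q (y(q, K) = q - 7 = -7 + q)
X(D) = 1/(-6 + D) (X(D) = 1/((-7 + 1) + D) = 1/(-6 + D))
I = 15625 (I = (15 + 110)² = 125² = 15625)
I + X(-77) = 15625 + 1/(-6 - 77) = 15625 + 1/(-83) = 15625 - 1/83 = 1296874/83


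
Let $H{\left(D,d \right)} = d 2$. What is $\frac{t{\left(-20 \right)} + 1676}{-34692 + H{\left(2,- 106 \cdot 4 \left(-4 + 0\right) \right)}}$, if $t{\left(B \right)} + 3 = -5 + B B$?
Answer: $- \frac{517}{7825} \approx -0.06607$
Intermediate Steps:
$t{\left(B \right)} = -8 + B^{2}$ ($t{\left(B \right)} = -3 + \left(-5 + B B\right) = -3 + \left(-5 + B^{2}\right) = -8 + B^{2}$)
$H{\left(D,d \right)} = 2 d$
$\frac{t{\left(-20 \right)} + 1676}{-34692 + H{\left(2,- 106 \cdot 4 \left(-4 + 0\right) \right)}} = \frac{\left(-8 + \left(-20\right)^{2}\right) + 1676}{-34692 + 2 \left(- 106 \cdot 4 \left(-4 + 0\right)\right)} = \frac{\left(-8 + 400\right) + 1676}{-34692 + 2 \left(- 106 \cdot 4 \left(-4\right)\right)} = \frac{392 + 1676}{-34692 + 2 \left(\left(-106\right) \left(-16\right)\right)} = \frac{2068}{-34692 + 2 \cdot 1696} = \frac{2068}{-34692 + 3392} = \frac{2068}{-31300} = 2068 \left(- \frac{1}{31300}\right) = - \frac{517}{7825}$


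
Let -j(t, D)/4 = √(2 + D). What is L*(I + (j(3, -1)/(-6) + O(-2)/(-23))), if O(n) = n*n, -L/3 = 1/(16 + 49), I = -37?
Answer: 2519/1495 ≈ 1.6849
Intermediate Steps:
j(t, D) = -4*√(2 + D)
L = -3/65 (L = -3/(16 + 49) = -3/65 ≈ -0.046154)
O(n) = n²
L*(I + (j(3, -1)/(-6) + O(-2)/(-23))) = -3*(-37 + (-4*√(2 - 1)/(-6) + (-2)²/(-23)))/65 = -3*(-37 + (-4*√1*(-⅙) + 4*(-1/23)))/65 = -3*(-37 + (-4*1*(-⅙) - 4/23))/65 = -3*(-37 + (-4*(-⅙) - 4/23))/65 = -3*(-37 + (⅔ - 4/23))/65 = -3*(-37 + 34/69)/65 = -3/65*(-2519/69) = 2519/1495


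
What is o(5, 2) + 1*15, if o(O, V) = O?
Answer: 20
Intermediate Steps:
o(5, 2) + 1*15 = 5 + 1*15 = 5 + 15 = 20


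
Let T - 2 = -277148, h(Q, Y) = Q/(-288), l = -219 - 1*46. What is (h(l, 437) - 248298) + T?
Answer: -151327607/288 ≈ -5.2544e+5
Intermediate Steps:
l = -265 (l = -219 - 46 = -265)
h(Q, Y) = -Q/288 (h(Q, Y) = Q*(-1/288) = -Q/288)
T = -277146 (T = 2 - 277148 = -277146)
(h(l, 437) - 248298) + T = (-1/288*(-265) - 248298) - 277146 = (265/288 - 248298) - 277146 = -71509559/288 - 277146 = -151327607/288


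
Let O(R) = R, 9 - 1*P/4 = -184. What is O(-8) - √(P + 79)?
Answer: -8 - √851 ≈ -37.172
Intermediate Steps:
P = 772 (P = 36 - 4*(-184) = 36 + 736 = 772)
O(-8) - √(P + 79) = -8 - √(772 + 79) = -8 - √851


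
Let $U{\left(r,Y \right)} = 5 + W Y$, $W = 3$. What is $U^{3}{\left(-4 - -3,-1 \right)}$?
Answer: $8$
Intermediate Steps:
$U{\left(r,Y \right)} = 5 + 3 Y$
$U^{3}{\left(-4 - -3,-1 \right)} = \left(5 + 3 \left(-1\right)\right)^{3} = \left(5 - 3\right)^{3} = 2^{3} = 8$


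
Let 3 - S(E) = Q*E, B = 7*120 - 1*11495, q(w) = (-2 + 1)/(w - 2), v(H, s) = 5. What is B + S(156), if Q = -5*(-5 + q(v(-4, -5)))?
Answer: -14812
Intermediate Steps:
q(w) = -1/(-2 + w)
B = -10655 (B = 840 - 11495 = -10655)
Q = 80/3 (Q = -5*(-5 - 1/(-2 + 5)) = -5*(-5 - 1/3) = -5*(-5 - 1*⅓) = -5*(-5 - ⅓) = -5*(-16/3) = 80/3 ≈ 26.667)
S(E) = 3 - 80*E/3
B + S(156) = -10655 + (3 - 80/3*156) = -10655 + (3 - 4160) = -10655 - 4157 = -14812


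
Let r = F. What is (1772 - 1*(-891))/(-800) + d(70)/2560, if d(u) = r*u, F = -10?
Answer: -11527/3200 ≈ -3.6022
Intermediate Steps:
r = -10
d(u) = -10*u
(1772 - 1*(-891))/(-800) + d(70)/2560 = (1772 - 1*(-891))/(-800) - 10*70/2560 = (1772 + 891)*(-1/800) - 700*1/2560 = 2663*(-1/800) - 35/128 = -2663/800 - 35/128 = -11527/3200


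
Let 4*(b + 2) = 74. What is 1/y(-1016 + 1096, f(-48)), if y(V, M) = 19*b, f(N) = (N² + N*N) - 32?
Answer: 2/627 ≈ 0.0031898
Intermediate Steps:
b = 33/2 (b = -2 + (¼)*74 = -2 + 37/2 = 33/2 ≈ 16.500)
f(N) = -32 + 2*N² (f(N) = (N² + N²) - 32 = 2*N² - 32 = -32 + 2*N²)
y(V, M) = 627/2 (y(V, M) = 19*(33/2) = 627/2)
1/y(-1016 + 1096, f(-48)) = 1/(627/2) = 2/627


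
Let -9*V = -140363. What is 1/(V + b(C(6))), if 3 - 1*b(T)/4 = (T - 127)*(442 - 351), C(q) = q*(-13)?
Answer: 9/812051 ≈ 1.1083e-5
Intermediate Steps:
C(q) = -13*q
V = 140363/9 (V = -1/9*(-140363) = 140363/9 ≈ 15596.)
b(T) = 46240 - 364*T (b(T) = 12 - 4*(T - 127)*(442 - 351) = 12 - 4*(-127 + T)*91 = 12 - 4*(-11557 + 91*T) = 12 + (46228 - 364*T) = 46240 - 364*T)
1/(V + b(C(6))) = 1/(140363/9 + (46240 - (-4732)*6)) = 1/(140363/9 + (46240 - 364*(-78))) = 1/(140363/9 + (46240 + 28392)) = 1/(140363/9 + 74632) = 1/(812051/9) = 9/812051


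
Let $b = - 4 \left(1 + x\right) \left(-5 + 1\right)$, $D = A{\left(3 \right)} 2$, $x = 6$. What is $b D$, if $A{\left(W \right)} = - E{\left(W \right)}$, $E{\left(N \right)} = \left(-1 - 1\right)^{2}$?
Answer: $-896$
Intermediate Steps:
$E{\left(N \right)} = 4$ ($E{\left(N \right)} = \left(-2\right)^{2} = 4$)
$A{\left(W \right)} = -4$ ($A{\left(W \right)} = \left(-1\right) 4 = -4$)
$D = -8$ ($D = \left(-4\right) 2 = -8$)
$b = 112$ ($b = - 4 \left(1 + 6\right) \left(-5 + 1\right) = - 4 \cdot 7 \left(-4\right) = \left(-4\right) \left(-28\right) = 112$)
$b D = 112 \left(-8\right) = -896$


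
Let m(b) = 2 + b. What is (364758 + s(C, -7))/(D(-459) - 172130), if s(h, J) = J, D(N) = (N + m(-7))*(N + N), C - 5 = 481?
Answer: 364751/253822 ≈ 1.4370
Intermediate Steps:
C = 486 (C = 5 + 481 = 486)
D(N) = 2*N*(-5 + N) (D(N) = (N + (2 - 7))*(N + N) = (N - 5)*(2*N) = (-5 + N)*(2*N) = 2*N*(-5 + N))
(364758 + s(C, -7))/(D(-459) - 172130) = (364758 - 7)/(2*(-459)*(-5 - 459) - 172130) = 364751/(2*(-459)*(-464) - 172130) = 364751/(425952 - 172130) = 364751/253822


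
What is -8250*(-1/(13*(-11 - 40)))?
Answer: -2750/221 ≈ -12.443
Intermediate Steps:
-8250*(-1/(13*(-11 - 40))) = -8250/((-51*(-13))) = -8250/663 = -8250*1/663 = -2750/221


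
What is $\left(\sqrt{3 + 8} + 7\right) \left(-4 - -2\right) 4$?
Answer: $-56 - 8 \sqrt{11} \approx -82.533$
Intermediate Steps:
$\left(\sqrt{3 + 8} + 7\right) \left(-4 - -2\right) 4 = \left(\sqrt{11} + 7\right) \left(-4 + 2\right) 4 = \left(7 + \sqrt{11}\right) \left(-2\right) 4 = \left(-14 - 2 \sqrt{11}\right) 4 = -56 - 8 \sqrt{11}$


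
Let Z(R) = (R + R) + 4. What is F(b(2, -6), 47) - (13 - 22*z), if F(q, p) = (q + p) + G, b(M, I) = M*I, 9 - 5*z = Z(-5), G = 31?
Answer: 119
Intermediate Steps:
Z(R) = 4 + 2*R (Z(R) = 2*R + 4 = 4 + 2*R)
z = 3 (z = 9/5 - (4 + 2*(-5))/5 = 9/5 - (4 - 10)/5 = 9/5 - ⅕*(-6) = 9/5 + 6/5 = 3)
b(M, I) = I*M
F(q, p) = 31 + p + q (F(q, p) = (q + p) + 31 = (p + q) + 31 = 31 + p + q)
F(b(2, -6), 47) - (13 - 22*z) = (31 + 47 - 6*2) - (13 - 22*3) = (31 + 47 - 12) - (13 - 66) = 66 - 1*(-53) = 66 + 53 = 119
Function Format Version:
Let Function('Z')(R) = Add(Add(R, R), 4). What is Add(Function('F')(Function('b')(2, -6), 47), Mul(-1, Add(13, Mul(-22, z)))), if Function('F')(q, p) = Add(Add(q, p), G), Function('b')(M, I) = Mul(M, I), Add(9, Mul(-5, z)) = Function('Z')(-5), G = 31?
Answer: 119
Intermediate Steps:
Function('Z')(R) = Add(4, Mul(2, R)) (Function('Z')(R) = Add(Mul(2, R), 4) = Add(4, Mul(2, R)))
z = 3 (z = Add(Rational(9, 5), Mul(Rational(-1, 5), Add(4, Mul(2, -5)))) = Add(Rational(9, 5), Mul(Rational(-1, 5), Add(4, -10))) = Add(Rational(9, 5), Mul(Rational(-1, 5), -6)) = Add(Rational(9, 5), Rational(6, 5)) = 3)
Function('b')(M, I) = Mul(I, M)
Function('F')(q, p) = Add(31, p, q) (Function('F')(q, p) = Add(Add(q, p), 31) = Add(Add(p, q), 31) = Add(31, p, q))
Add(Function('F')(Function('b')(2, -6), 47), Mul(-1, Add(13, Mul(-22, z)))) = Add(Add(31, 47, Mul(-6, 2)), Mul(-1, Add(13, Mul(-22, 3)))) = Add(Add(31, 47, -12), Mul(-1, Add(13, -66))) = Add(66, Mul(-1, -53)) = Add(66, 53) = 119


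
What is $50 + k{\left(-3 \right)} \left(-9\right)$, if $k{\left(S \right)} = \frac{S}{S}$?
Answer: $41$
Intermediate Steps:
$k{\left(S \right)} = 1$
$50 + k{\left(-3 \right)} \left(-9\right) = 50 + 1 \left(-9\right) = 50 - 9 = 41$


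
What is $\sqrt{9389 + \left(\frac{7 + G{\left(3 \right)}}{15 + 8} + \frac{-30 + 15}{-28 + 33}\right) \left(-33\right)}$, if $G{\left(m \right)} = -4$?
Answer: $\frac{25 \sqrt{8027}}{23} \approx 97.384$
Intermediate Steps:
$\sqrt{9389 + \left(\frac{7 + G{\left(3 \right)}}{15 + 8} + \frac{-30 + 15}{-28 + 33}\right) \left(-33\right)} = \sqrt{9389 + \left(\frac{7 - 4}{15 + 8} + \frac{-30 + 15}{-28 + 33}\right) \left(-33\right)} = \sqrt{9389 + \left(\frac{3}{23} - \frac{15}{5}\right) \left(-33\right)} = \sqrt{9389 + \left(3 \cdot \frac{1}{23} - 3\right) \left(-33\right)} = \sqrt{9389 + \left(\frac{3}{23} - 3\right) \left(-33\right)} = \sqrt{9389 - - \frac{2178}{23}} = \sqrt{9389 + \frac{2178}{23}} = \sqrt{\frac{218125}{23}} = \frac{25 \sqrt{8027}}{23}$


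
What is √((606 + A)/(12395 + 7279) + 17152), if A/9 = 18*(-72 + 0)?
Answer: √184409533635/3279 ≈ 130.96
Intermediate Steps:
A = -11664 (A = 9*(18*(-72 + 0)) = 9*(18*(-72)) = 9*(-1296) = -11664)
√((606 + A)/(12395 + 7279) + 17152) = √((606 - 11664)/(12395 + 7279) + 17152) = √(-11058/19674 + 17152) = √(-11058*1/19674 + 17152) = √(-1843/3279 + 17152) = √(56239565/3279) = √184409533635/3279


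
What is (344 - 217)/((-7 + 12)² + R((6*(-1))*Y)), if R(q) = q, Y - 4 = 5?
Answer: -127/29 ≈ -4.3793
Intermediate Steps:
Y = 9 (Y = 4 + 5 = 9)
(344 - 217)/((-7 + 12)² + R((6*(-1))*Y)) = (344 - 217)/((-7 + 12)² + (6*(-1))*9) = 127/(5² - 6*9) = 127/(25 - 54) = 127/(-29) = 127*(-1/29) = -127/29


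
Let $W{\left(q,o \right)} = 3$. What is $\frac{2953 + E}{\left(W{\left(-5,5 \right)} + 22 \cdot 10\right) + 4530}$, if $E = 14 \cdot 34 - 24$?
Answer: $\frac{3405}{4753} \approx 0.71639$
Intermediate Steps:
$E = 452$ ($E = 476 - 24 = 452$)
$\frac{2953 + E}{\left(W{\left(-5,5 \right)} + 22 \cdot 10\right) + 4530} = \frac{2953 + 452}{\left(3 + 22 \cdot 10\right) + 4530} = \frac{3405}{\left(3 + 220\right) + 4530} = \frac{3405}{223 + 4530} = \frac{3405}{4753}$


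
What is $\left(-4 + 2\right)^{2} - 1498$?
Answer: $-1494$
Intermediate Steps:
$\left(-4 + 2\right)^{2} - 1498 = \left(-2\right)^{2} - 1498 = 4 - 1498 = -1494$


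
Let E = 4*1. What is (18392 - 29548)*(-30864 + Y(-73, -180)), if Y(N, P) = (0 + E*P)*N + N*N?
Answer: -301490900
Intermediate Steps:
E = 4
Y(N, P) = N**2 + 4*N*P (Y(N, P) = (0 + 4*P)*N + N*N = (4*P)*N + N**2 = 4*N*P + N**2 = N**2 + 4*N*P)
(18392 - 29548)*(-30864 + Y(-73, -180)) = (18392 - 29548)*(-30864 - 73*(-73 + 4*(-180))) = -11156*(-30864 - 73*(-73 - 720)) = -11156*(-30864 - 73*(-793)) = -11156*(-30864 + 57889) = -11156*27025 = -301490900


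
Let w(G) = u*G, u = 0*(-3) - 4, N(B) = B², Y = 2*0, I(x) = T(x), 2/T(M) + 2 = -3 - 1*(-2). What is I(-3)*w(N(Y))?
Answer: 0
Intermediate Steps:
T(M) = -⅔ (T(M) = 2/(-2 + (-3 - 1*(-2))) = 2/(-2 + (-3 + 2)) = 2/(-2 - 1) = 2/(-3) = 2*(-⅓) = -⅔)
I(x) = -⅔
Y = 0
u = -4 (u = 0 - 4 = -4)
w(G) = -4*G
I(-3)*w(N(Y)) = -(-8)*0²/3 = -(-8)*0/3 = -⅔*0 = 0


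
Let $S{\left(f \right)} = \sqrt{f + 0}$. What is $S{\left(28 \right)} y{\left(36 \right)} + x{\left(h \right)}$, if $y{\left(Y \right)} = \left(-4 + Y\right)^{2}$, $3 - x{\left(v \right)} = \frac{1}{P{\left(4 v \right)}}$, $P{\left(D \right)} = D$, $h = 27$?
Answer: $\frac{323}{108} + 2048 \sqrt{7} \approx 5421.5$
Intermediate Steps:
$S{\left(f \right)} = \sqrt{f}$
$x{\left(v \right)} = 3 - \frac{1}{4 v}$
$S{\left(28 \right)} y{\left(36 \right)} + x{\left(h \right)} = \sqrt{28} \left(-4 + 36\right)^{2} + \left(3 - \frac{1}{4 \cdot 27}\right) = 2 \sqrt{7} \cdot 32^{2} + \left(3 - \frac{1}{108}\right) = 2 \sqrt{7} \cdot 1024 + \left(3 - \frac{1}{108}\right) = 2048 \sqrt{7} + \frac{323}{108} = \frac{323}{108} + 2048 \sqrt{7}$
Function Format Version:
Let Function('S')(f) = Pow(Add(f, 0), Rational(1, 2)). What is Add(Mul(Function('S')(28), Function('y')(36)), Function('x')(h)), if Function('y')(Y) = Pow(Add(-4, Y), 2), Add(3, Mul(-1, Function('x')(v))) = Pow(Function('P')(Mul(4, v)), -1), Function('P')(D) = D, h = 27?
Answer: Add(Rational(323, 108), Mul(2048, Pow(7, Rational(1, 2)))) ≈ 5421.5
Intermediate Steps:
Function('S')(f) = Pow(f, Rational(1, 2))
Function('x')(v) = Add(3, Mul(Rational(-1, 4), Pow(v, -1))) (Function('x')(v) = Add(3, Mul(-1, Pow(Mul(4, v), -1))) = Add(3, Mul(-1, Mul(Rational(1, 4), Pow(v, -1)))) = Add(3, Mul(Rational(-1, 4), Pow(v, -1))))
Add(Mul(Function('S')(28), Function('y')(36)), Function('x')(h)) = Add(Mul(Pow(28, Rational(1, 2)), Pow(Add(-4, 36), 2)), Add(3, Mul(Rational(-1, 4), Pow(27, -1)))) = Add(Mul(Mul(2, Pow(7, Rational(1, 2))), Pow(32, 2)), Add(3, Mul(Rational(-1, 4), Rational(1, 27)))) = Add(Mul(Mul(2, Pow(7, Rational(1, 2))), 1024), Add(3, Rational(-1, 108))) = Add(Mul(2048, Pow(7, Rational(1, 2))), Rational(323, 108)) = Add(Rational(323, 108), Mul(2048, Pow(7, Rational(1, 2))))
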